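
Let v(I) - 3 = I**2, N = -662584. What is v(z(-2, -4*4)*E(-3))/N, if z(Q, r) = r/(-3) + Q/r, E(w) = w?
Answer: -17353/42405376 ≈ -0.00040922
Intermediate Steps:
z(Q, r) = -r/3 + Q/r (z(Q, r) = r*(-1/3) + Q/r = -r/3 + Q/r)
v(I) = 3 + I**2
v(z(-2, -4*4)*E(-3))/N = (3 + ((-(-4)*4/3 - 2/((-4*4)))*(-3))**2)/(-662584) = (3 + ((-1/3*(-16) - 2/(-16))*(-3))**2)*(-1/662584) = (3 + ((16/3 - 2*(-1/16))*(-3))**2)*(-1/662584) = (3 + ((16/3 + 1/8)*(-3))**2)*(-1/662584) = (3 + ((131/24)*(-3))**2)*(-1/662584) = (3 + (-131/8)**2)*(-1/662584) = (3 + 17161/64)*(-1/662584) = (17353/64)*(-1/662584) = -17353/42405376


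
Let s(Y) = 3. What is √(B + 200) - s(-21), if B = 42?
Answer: -3 + 11*√2 ≈ 12.556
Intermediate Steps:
√(B + 200) - s(-21) = √(42 + 200) - 1*3 = √242 - 3 = 11*√2 - 3 = -3 + 11*√2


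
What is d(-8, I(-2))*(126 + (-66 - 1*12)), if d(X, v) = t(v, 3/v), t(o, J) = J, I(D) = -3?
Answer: -48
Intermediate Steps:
d(X, v) = 3/v
d(-8, I(-2))*(126 + (-66 - 1*12)) = (3/(-3))*(126 + (-66 - 1*12)) = (3*(-⅓))*(126 + (-66 - 12)) = -(126 - 78) = -1*48 = -48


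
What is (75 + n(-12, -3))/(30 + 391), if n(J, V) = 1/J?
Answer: 899/5052 ≈ 0.17795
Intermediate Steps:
(75 + n(-12, -3))/(30 + 391) = (75 + 1/(-12))/(30 + 391) = (75 - 1/12)/421 = (899/12)*(1/421) = 899/5052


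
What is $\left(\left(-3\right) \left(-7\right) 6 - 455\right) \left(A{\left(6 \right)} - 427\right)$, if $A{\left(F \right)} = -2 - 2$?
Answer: $141799$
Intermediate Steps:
$A{\left(F \right)} = -4$
$\left(\left(-3\right) \left(-7\right) 6 - 455\right) \left(A{\left(6 \right)} - 427\right) = \left(\left(-3\right) \left(-7\right) 6 - 455\right) \left(-4 - 427\right) = \left(21 \cdot 6 - 455\right) \left(-431\right) = \left(126 - 455\right) \left(-431\right) = \left(-329\right) \left(-431\right) = 141799$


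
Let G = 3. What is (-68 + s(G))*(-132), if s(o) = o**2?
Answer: 7788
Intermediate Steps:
(-68 + s(G))*(-132) = (-68 + 3**2)*(-132) = (-68 + 9)*(-132) = -59*(-132) = 7788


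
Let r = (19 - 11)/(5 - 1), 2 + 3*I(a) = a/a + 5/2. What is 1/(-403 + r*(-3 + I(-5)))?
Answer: -1/408 ≈ -0.0024510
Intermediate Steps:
I(a) = ½ (I(a) = -⅔ + (a/a + 5/2)/3 = -⅔ + (1 + 5*(½))/3 = -⅔ + (1 + 5/2)/3 = -⅔ + (⅓)*(7/2) = -⅔ + 7/6 = ½)
r = 2 (r = 8/4 = 8*(¼) = 2)
1/(-403 + r*(-3 + I(-5))) = 1/(-403 + 2*(-3 + ½)) = 1/(-403 + 2*(-5/2)) = 1/(-403 - 5) = 1/(-408) = -1/408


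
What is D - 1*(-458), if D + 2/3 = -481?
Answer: -71/3 ≈ -23.667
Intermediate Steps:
D = -1445/3 (D = -2/3 - 481 = -1445/3 ≈ -481.67)
D - 1*(-458) = -1445/3 - 1*(-458) = -1445/3 + 458 = -71/3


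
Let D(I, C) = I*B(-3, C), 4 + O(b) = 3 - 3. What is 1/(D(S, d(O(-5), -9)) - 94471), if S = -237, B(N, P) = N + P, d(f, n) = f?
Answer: -1/92812 ≈ -1.0774e-5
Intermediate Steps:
O(b) = -4 (O(b) = -4 + (3 - 3) = -4 + 0 = -4)
D(I, C) = I*(-3 + C)
1/(D(S, d(O(-5), -9)) - 94471) = 1/(-237*(-3 - 4) - 94471) = 1/(-237*(-7) - 94471) = 1/(1659 - 94471) = 1/(-92812) = -1/92812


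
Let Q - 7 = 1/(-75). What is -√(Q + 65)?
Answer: -√16197/15 ≈ -8.4845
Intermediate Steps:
Q = 524/75 (Q = 7 + 1/(-75) = 7 - 1/75 = 524/75 ≈ 6.9867)
-√(Q + 65) = -√(524/75 + 65) = -√(5399/75) = -√16197/15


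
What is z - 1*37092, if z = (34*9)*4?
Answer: -35868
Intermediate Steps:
z = 1224 (z = 306*4 = 1224)
z - 1*37092 = 1224 - 1*37092 = 1224 - 37092 = -35868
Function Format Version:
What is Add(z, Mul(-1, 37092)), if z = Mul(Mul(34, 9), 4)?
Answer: -35868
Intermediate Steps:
z = 1224 (z = Mul(306, 4) = 1224)
Add(z, Mul(-1, 37092)) = Add(1224, Mul(-1, 37092)) = Add(1224, -37092) = -35868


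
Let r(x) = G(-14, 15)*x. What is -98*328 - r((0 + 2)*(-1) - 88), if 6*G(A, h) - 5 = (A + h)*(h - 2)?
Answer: -31874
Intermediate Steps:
G(A, h) = 5/6 + (-2 + h)*(A + h)/6 (G(A, h) = 5/6 + ((A + h)*(h - 2))/6 = 5/6 + ((A + h)*(-2 + h))/6 = 5/6 + ((-2 + h)*(A + h))/6 = 5/6 + (-2 + h)*(A + h)/6)
r(x) = 3*x (r(x) = (5/6 - 1/3*(-14) - 1/3*15 + (1/6)*15**2 + (1/6)*(-14)*15)*x = (5/6 + 14/3 - 5 + (1/6)*225 - 35)*x = (5/6 + 14/3 - 5 + 75/2 - 35)*x = 3*x)
-98*328 - r((0 + 2)*(-1) - 88) = -98*328 - 3*((0 + 2)*(-1) - 88) = -32144 - 3*(2*(-1) - 88) = -32144 - 3*(-2 - 88) = -32144 - 3*(-90) = -32144 - 1*(-270) = -32144 + 270 = -31874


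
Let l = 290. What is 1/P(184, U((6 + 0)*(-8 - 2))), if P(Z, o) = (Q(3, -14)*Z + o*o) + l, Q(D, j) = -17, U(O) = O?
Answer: 1/762 ≈ 0.0013123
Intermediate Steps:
P(Z, o) = 290 + o² - 17*Z (P(Z, o) = (-17*Z + o*o) + 290 = (-17*Z + o²) + 290 = (o² - 17*Z) + 290 = 290 + o² - 17*Z)
1/P(184, U((6 + 0)*(-8 - 2))) = 1/(290 + ((6 + 0)*(-8 - 2))² - 17*184) = 1/(290 + (6*(-10))² - 3128) = 1/(290 + (-60)² - 3128) = 1/(290 + 3600 - 3128) = 1/762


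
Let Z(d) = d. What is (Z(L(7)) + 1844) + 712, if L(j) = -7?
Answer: 2549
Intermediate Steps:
(Z(L(7)) + 1844) + 712 = (-7 + 1844) + 712 = 1837 + 712 = 2549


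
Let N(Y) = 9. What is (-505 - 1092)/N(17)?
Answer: -1597/9 ≈ -177.44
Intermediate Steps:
(-505 - 1092)/N(17) = (-505 - 1092)/9 = (⅑)*(-1597) = -1597/9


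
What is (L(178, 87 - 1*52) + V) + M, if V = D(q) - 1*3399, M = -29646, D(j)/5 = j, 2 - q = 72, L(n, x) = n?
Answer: -33217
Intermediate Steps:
q = -70 (q = 2 - 1*72 = 2 - 72 = -70)
D(j) = 5*j
V = -3749 (V = 5*(-70) - 1*3399 = -350 - 3399 = -3749)
(L(178, 87 - 1*52) + V) + M = (178 - 3749) - 29646 = -3571 - 29646 = -33217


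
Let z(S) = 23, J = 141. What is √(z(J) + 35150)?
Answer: √35173 ≈ 187.54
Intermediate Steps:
√(z(J) + 35150) = √(23 + 35150) = √35173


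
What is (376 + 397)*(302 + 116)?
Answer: 323114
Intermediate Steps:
(376 + 397)*(302 + 116) = 773*418 = 323114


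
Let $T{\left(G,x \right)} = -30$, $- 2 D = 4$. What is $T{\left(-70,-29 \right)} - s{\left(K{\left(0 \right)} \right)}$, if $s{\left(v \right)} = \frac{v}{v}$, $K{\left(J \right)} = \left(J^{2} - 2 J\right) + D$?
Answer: $-31$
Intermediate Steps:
$D = -2$ ($D = \left(- \frac{1}{2}\right) 4 = -2$)
$K{\left(J \right)} = -2 + J^{2} - 2 J$ ($K{\left(J \right)} = \left(J^{2} - 2 J\right) - 2 = -2 + J^{2} - 2 J$)
$s{\left(v \right)} = 1$
$T{\left(-70,-29 \right)} - s{\left(K{\left(0 \right)} \right)} = -30 - 1 = -31$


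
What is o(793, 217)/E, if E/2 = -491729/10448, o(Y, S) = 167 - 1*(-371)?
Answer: -2810512/491729 ≈ -5.7156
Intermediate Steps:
o(Y, S) = 538 (o(Y, S) = 167 + 371 = 538)
E = -491729/5224 (E = 2*(-491729/10448) = -491729/5224 ≈ -94.129)
o(793, 217)/E = 538/(-491729/5224) = 538*(-5224/491729) = -2810512/491729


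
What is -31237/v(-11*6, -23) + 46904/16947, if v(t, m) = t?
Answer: 177489701/372834 ≈ 476.06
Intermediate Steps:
-31237/v(-11*6, -23) + 46904/16947 = -31237/((-11*6)) + 46904/16947 = -31237/(-66) + 46904*(1/16947) = -31237*(-1/66) + 46904/16947 = 31237/66 + 46904/16947 = 177489701/372834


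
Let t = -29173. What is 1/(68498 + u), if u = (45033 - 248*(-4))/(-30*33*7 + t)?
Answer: 36103/2472937269 ≈ 1.4599e-5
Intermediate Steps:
u = -46025/36103 (u = (45033 - 248*(-4))/(-30*33*7 - 29173) = (45033 + 992)/(-990*7 - 29173) = 46025/(-6930 - 29173) = 46025/(-36103) = 46025*(-1/36103) = -46025/36103 ≈ -1.2748)
1/(68498 + u) = 1/(68498 - 46025/36103) = 1/(2472937269/36103) = 36103/2472937269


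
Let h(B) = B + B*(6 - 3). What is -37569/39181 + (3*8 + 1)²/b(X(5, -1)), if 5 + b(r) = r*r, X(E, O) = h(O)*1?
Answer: 24074866/430991 ≈ 55.859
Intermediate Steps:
h(B) = 4*B (h(B) = B + B*3 = B + 3*B = 4*B)
X(E, O) = 4*O (X(E, O) = (4*O)*1 = 4*O)
b(r) = -5 + r² (b(r) = -5 + r*r = -5 + r²)
-37569/39181 + (3*8 + 1)²/b(X(5, -1)) = -37569/39181 + (3*8 + 1)²/(-5 + (4*(-1))²) = -37569*1/39181 + (24 + 1)²/(-5 + (-4)²) = -37569/39181 + 25²/(-5 + 16) = -37569/39181 + 625/11 = 24074866/430991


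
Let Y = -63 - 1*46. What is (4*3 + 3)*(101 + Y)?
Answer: -120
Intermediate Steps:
Y = -109 (Y = -63 - 46 = -109)
(4*3 + 3)*(101 + Y) = (4*3 + 3)*(101 - 109) = (12 + 3)*(-8) = 15*(-8) = -120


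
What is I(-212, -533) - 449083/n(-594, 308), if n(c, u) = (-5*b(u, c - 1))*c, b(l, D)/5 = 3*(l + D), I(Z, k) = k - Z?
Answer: -4103808767/12785850 ≈ -320.96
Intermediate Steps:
b(l, D) = 15*D + 15*l (b(l, D) = 5*(3*(l + D)) = 5*(3*(D + l)) = 5*(3*D + 3*l) = 15*D + 15*l)
n(c, u) = c*(75 - 75*c - 75*u) (n(c, u) = (-5*(15*(c - 1) + 15*u))*c = (-5*(15*(-1 + c) + 15*u))*c = (-5*((-15 + 15*c) + 15*u))*c = (-5*(-15 + 15*c + 15*u))*c = (75 - 75*c - 75*u)*c = c*(75 - 75*c - 75*u))
I(-212, -533) - 449083/n(-594, 308) = (-533 - 1*(-212)) - 449083/(75*(-594)*(1 - 1*(-594) - 1*308)) = (-533 + 212) - 449083/(75*(-594)*(1 + 594 - 308)) = -321 - 449083/(75*(-594)*287) = -321 - 449083/(-12785850) = -321 - 449083*(-1)/12785850 = -321 - 1*(-449083/12785850) = -321 + 449083/12785850 = -4103808767/12785850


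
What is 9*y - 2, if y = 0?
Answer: -2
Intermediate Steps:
9*y - 2 = 9*0 - 2 = 0 - 2 = -2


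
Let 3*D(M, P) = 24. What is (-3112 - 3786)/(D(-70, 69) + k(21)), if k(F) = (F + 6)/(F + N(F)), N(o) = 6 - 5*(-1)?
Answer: -220736/283 ≈ -779.99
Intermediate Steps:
N(o) = 11 (N(o) = 6 + 5 = 11)
D(M, P) = 8 (D(M, P) = (1/3)*24 = 8)
k(F) = (6 + F)/(11 + F) (k(F) = (F + 6)/(F + 11) = (6 + F)/(11 + F))
(-3112 - 3786)/(D(-70, 69) + k(21)) = (-3112 - 3786)/(8 + (6 + 21)/(11 + 21)) = -6898/(8 + 27/32) = -6898/283/32 = -6898*32/283 = -220736/283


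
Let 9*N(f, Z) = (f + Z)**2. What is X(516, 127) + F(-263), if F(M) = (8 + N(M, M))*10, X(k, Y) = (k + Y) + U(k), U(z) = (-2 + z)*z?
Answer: 5160283/9 ≈ 5.7337e+5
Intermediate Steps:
N(f, Z) = (Z + f)**2/9 (N(f, Z) = (f + Z)**2/9 = (Z + f)**2/9)
U(z) = z*(-2 + z)
X(k, Y) = Y + k + k*(-2 + k) (X(k, Y) = (k + Y) + k*(-2 + k) = (Y + k) + k*(-2 + k) = Y + k + k*(-2 + k))
F(M) = 80 + 40*M**2/9 (F(M) = (8 + (M + M)**2/9)*10 = (8 + (2*M)**2/9)*10 = (8 + (4*M**2)/9)*10 = (8 + 4*M**2/9)*10 = 80 + 40*M**2/9)
X(516, 127) + F(-263) = (127 + 516**2 - 1*516) + (80 + (40/9)*(-263)**2) = (127 + 266256 - 516) + (80 + (40/9)*69169) = 265867 + (80 + 2766760/9) = 265867 + 2767480/9 = 5160283/9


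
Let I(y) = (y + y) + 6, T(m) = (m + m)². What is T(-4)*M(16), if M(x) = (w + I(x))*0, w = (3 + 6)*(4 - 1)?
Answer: 0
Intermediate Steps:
T(m) = 4*m² (T(m) = (2*m)² = 4*m²)
w = 27 (w = 9*3 = 27)
I(y) = 6 + 2*y (I(y) = 2*y + 6 = 6 + 2*y)
M(x) = 0 (M(x) = (27 + (6 + 2*x))*0 = (33 + 2*x)*0 = 0)
T(-4)*M(16) = (4*(-4)²)*0 = (4*16)*0 = 64*0 = 0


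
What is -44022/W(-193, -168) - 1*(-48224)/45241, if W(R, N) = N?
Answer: 47611927/180964 ≈ 263.10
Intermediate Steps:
-44022/W(-193, -168) - 1*(-48224)/45241 = -44022/(-168) - 1*(-48224)/45241 = -44022*(-1/168) + 48224*(1/45241) = 7337/28 + 48224/45241 = 47611927/180964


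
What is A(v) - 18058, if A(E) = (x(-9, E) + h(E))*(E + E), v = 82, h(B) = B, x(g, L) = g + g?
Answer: -7562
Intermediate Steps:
x(g, L) = 2*g
A(E) = 2*E*(-18 + E) (A(E) = (2*(-9) + E)*(E + E) = (-18 + E)*(2*E) = 2*E*(-18 + E))
A(v) - 18058 = 2*82*(-18 + 82) - 18058 = 2*82*64 - 18058 = 10496 - 18058 = -7562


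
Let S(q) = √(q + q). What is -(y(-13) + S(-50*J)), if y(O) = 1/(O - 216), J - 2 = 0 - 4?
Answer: 1/229 - 10*√2 ≈ -14.138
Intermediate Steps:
J = -2 (J = 2 + (0 - 4) = 2 - 4 = -2)
y(O) = 1/(-216 + O)
S(q) = √2*√q (S(q) = √(2*q) = √2*√q)
-(y(-13) + S(-50*J)) = -(1/(-216 - 13) + √2*√(-50*(-2))) = -(1/(-229) + √2*√100) = -(-1/229 + √2*10) = -(-1/229 + 10*√2) = 1/229 - 10*√2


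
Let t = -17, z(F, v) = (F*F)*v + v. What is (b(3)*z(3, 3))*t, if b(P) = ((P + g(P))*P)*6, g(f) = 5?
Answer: -73440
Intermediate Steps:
z(F, v) = v + v*F**2 (z(F, v) = F**2*v + v = v*F**2 + v = v + v*F**2)
b(P) = 6*P*(5 + P) (b(P) = ((P + 5)*P)*6 = ((5 + P)*P)*6 = (P*(5 + P))*6 = 6*P*(5 + P))
(b(3)*z(3, 3))*t = ((6*3*(5 + 3))*(3*(1 + 3**2)))*(-17) = ((6*3*8)*(3*(1 + 9)))*(-17) = (144*(3*10))*(-17) = (144*30)*(-17) = 4320*(-17) = -73440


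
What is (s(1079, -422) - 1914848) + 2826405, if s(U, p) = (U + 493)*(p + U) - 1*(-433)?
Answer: 1944794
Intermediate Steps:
s(U, p) = 433 + (493 + U)*(U + p) (s(U, p) = (493 + U)*(U + p) + 433 = 433 + (493 + U)*(U + p))
(s(1079, -422) - 1914848) + 2826405 = ((433 + 1079**2 + 493*1079 + 493*(-422) + 1079*(-422)) - 1914848) + 2826405 = ((433 + 1164241 + 531947 - 208046 - 455338) - 1914848) + 2826405 = (1033237 - 1914848) + 2826405 = -881611 + 2826405 = 1944794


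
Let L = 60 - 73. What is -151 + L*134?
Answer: -1893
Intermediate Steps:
L = -13
-151 + L*134 = -151 - 13*134 = -151 - 1742 = -1893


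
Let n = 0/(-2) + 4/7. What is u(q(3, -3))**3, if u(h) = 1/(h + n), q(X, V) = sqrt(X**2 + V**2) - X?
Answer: 17113985/208527857 + 12598047*sqrt(2)/208527857 ≈ 0.16751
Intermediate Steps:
n = 4/7 (n = 0*(-1/2) + 4*(1/7) = 0 + 4/7 = 4/7 ≈ 0.57143)
q(X, V) = sqrt(V**2 + X**2) - X
u(h) = 1/(4/7 + h) (u(h) = 1/(h + 4/7) = 1/(4/7 + h))
u(q(3, -3))**3 = (7/(4 + 7*(sqrt((-3)**2 + 3**2) - 1*3)))**3 = (7/(4 + 7*(sqrt(9 + 9) - 3)))**3 = (7/(4 + 7*(sqrt(18) - 3)))**3 = (7/(4 + 7*(3*sqrt(2) - 3)))**3 = (7/(4 + 7*(-3 + 3*sqrt(2))))**3 = (7/(4 + (-21 + 21*sqrt(2))))**3 = (7/(-17 + 21*sqrt(2)))**3 = 343/(-17 + 21*sqrt(2))**3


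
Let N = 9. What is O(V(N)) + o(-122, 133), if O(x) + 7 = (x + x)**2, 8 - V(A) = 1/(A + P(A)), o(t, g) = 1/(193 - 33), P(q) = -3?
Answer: 343369/1440 ≈ 238.45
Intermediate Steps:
o(t, g) = 1/160
V(A) = 8 - 1/(-3 + A) (V(A) = 8 - 1/(A - 3) = 8 - 1/(-3 + A))
O(x) = -7 + 4*x**2 (O(x) = -7 + (x + x)**2 = -7 + (2*x)**2 = -7 + 4*x**2)
O(V(N)) + o(-122, 133) = (-7 + 4*((-25 + 8*9)/(-3 + 9))**2) + 1/160 = (-7 + 4*((-25 + 72)/6)**2) + 1/160 = (-7 + 4*((1/6)*47)**2) + 1/160 = (-7 + 4*(47/6)**2) + 1/160 = (-7 + 4*(2209/36)) + 1/160 = (-7 + 2209/9) + 1/160 = 2146/9 + 1/160 = 343369/1440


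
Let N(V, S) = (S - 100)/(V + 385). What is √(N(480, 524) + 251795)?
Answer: √188399680635/865 ≈ 501.79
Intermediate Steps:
N(V, S) = (-100 + S)/(385 + V)
√(N(480, 524) + 251795) = √((-100 + 524)/(385 + 480) + 251795) = √(424/865 + 251795) = √(217803099/865) = √188399680635/865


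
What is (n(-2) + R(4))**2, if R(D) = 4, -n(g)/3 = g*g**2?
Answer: 784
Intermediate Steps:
n(g) = -3*g**3 (n(g) = -3*g*g**2 = -3*g**3)
(n(-2) + R(4))**2 = (-3*(-2)**3 + 4)**2 = (-3*(-8) + 4)**2 = (24 + 4)**2 = 28**2 = 784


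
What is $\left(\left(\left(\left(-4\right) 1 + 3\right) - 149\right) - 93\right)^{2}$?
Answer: $59049$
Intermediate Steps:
$\left(\left(\left(\left(-4\right) 1 + 3\right) - 149\right) - 93\right)^{2} = \left(\left(\left(-4 + 3\right) - 149\right) - 93\right)^{2} = \left(\left(-1 - 149\right) - 93\right)^{2} = \left(-150 - 93\right)^{2} = \left(-243\right)^{2} = 59049$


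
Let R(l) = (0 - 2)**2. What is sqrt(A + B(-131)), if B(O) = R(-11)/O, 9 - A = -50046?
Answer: sqrt(858993331)/131 ≈ 223.73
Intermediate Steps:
A = 50055 (A = 9 - 1*(-50046) = 9 + 50046 = 50055)
R(l) = 4 (R(l) = (-2)**2 = 4)
B(O) = 4/O
sqrt(A + B(-131)) = sqrt(50055 + 4/(-131)) = sqrt(50055 + 4*(-1/131)) = sqrt(50055 - 4/131) = sqrt(6557201/131) = sqrt(858993331)/131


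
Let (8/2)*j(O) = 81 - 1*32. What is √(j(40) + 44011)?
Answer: √176093/2 ≈ 209.82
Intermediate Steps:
j(O) = 49/4 (j(O) = (81 - 1*32)/4 = (81 - 32)/4 = (¼)*49 = 49/4)
√(j(40) + 44011) = √(49/4 + 44011) = √(176093/4) = √176093/2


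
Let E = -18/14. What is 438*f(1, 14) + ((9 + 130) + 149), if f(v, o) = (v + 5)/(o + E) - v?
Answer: 5046/89 ≈ 56.697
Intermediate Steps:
E = -9/7 (E = -18*1/14 = -9/7 ≈ -1.2857)
f(v, o) = -v + (5 + v)/(-9/7 + o) (f(v, o) = (v + 5)/(o - 9/7) - v = (5 + v)/(-9/7 + o) - v = -v + (5 + v)/(-9/7 + o))
438*f(1, 14) + ((9 + 130) + 149) = 438*((35 + 16*1 - 7*14*1)/(-9 + 7*14)) + ((9 + 130) + 149) = 438*((35 + 16 - 98)/(-9 + 98)) + (139 + 149) = 438*(-47/89) + 288 = -20586/89 + 288 = 5046/89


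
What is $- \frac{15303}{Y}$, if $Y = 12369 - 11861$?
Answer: $- \frac{15303}{508} \approx -30.124$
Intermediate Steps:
$Y = 508$ ($Y = 12369 - 11861 = 508$)
$- \frac{15303}{Y} = - \frac{15303}{508}$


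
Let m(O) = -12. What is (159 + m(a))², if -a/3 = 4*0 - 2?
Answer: 21609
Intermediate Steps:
a = 6 (a = -3*(4*0 - 2) = -3*(0 - 2) = -3*(-2) = 6)
(159 + m(a))² = (159 - 12)² = 147² = 21609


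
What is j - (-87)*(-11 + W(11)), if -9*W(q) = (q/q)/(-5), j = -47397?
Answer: -725281/15 ≈ -48352.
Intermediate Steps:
W(q) = 1/45 (W(q) = -q/q/(9*(-5)) = -(-1)/(9*5) = -⅑*(-⅕) = 1/45)
j - (-87)*(-11 + W(11)) = -47397 - (-87)*(-11 + 1/45) = -47397 - (-87)*(-494)/45 = -47397 - 1*14326/15 = -47397 - 14326/15 = -725281/15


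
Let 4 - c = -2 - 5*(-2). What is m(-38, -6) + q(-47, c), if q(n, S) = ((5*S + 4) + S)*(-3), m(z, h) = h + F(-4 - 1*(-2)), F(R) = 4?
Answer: 58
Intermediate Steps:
c = -4 (c = 4 - (-2 - 5*(-2)) = 4 - (-2 + 10) = 4 - 1*8 = 4 - 8 = -4)
m(z, h) = 4 + h (m(z, h) = h + 4 = 4 + h)
q(n, S) = -12 - 18*S (q(n, S) = ((4 + 5*S) + S)*(-3) = (4 + 6*S)*(-3) = -12 - 18*S)
m(-38, -6) + q(-47, c) = (4 - 6) + (-12 - 18*(-4)) = -2 + (-12 + 72) = -2 + 60 = 58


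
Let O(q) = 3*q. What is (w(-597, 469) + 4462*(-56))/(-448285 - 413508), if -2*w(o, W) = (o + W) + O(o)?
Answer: 497825/1723586 ≈ 0.28883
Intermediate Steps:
w(o, W) = -2*o - W/2 (w(o, W) = -((o + W) + 3*o)/2 = -((W + o) + 3*o)/2 = -(W + 4*o)/2 = -2*o - W/2)
(w(-597, 469) + 4462*(-56))/(-448285 - 413508) = ((-2*(-597) - ½*469) + 4462*(-56))/(-448285 - 413508) = ((1194 - 469/2) - 249872)/(-861793) = (1919/2 - 249872)*(-1/861793) = -497825/2*(-1/861793) = 497825/1723586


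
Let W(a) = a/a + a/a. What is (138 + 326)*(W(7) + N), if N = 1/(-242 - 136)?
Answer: 175160/189 ≈ 926.77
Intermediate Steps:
W(a) = 2 (W(a) = 1 + 1 = 2)
N = -1/378 (N = 1/(-378) = -1/378 ≈ -0.0026455)
(138 + 326)*(W(7) + N) = (138 + 326)*(2 - 1/378) = 464*(755/378) = 175160/189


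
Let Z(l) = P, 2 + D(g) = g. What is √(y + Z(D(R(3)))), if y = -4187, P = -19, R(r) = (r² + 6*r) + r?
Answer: I*√4206 ≈ 64.854*I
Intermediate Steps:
R(r) = r² + 7*r
D(g) = -2 + g
Z(l) = -19
√(y + Z(D(R(3)))) = √(-4187 - 19) = √(-4206) = I*√4206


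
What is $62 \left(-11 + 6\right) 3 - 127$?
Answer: $-1057$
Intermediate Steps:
$62 \left(-11 + 6\right) 3 - 127 = 62 \left(\left(-5\right) 3\right) - 127 = 62 \left(-15\right) - 127 = -930 - 127 = -1057$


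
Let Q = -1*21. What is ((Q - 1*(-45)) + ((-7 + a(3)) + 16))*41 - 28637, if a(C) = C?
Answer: -27161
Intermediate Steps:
Q = -21
((Q - 1*(-45)) + ((-7 + a(3)) + 16))*41 - 28637 = ((-21 - 1*(-45)) + ((-7 + 3) + 16))*41 - 28637 = ((-21 + 45) + (-4 + 16))*41 - 28637 = (24 + 12)*41 - 28637 = 36*41 - 28637 = 1476 - 28637 = -27161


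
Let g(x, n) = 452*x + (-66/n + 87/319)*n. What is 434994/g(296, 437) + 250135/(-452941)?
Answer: 94685251621/35098088183 ≈ 2.6977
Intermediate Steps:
g(x, n) = 452*x + n*(3/11 - 66/n) (g(x, n) = 452*x + (-66/n + 87*(1/319))*n = 452*x + (-66/n + 3/11)*n = 452*x + (3/11 - 66/n)*n = 452*x + n*(3/11 - 66/n))
434994/g(296, 437) + 250135/(-452941) = 434994/(-66 + 452*296 + (3/11)*437) + 250135/(-452941) = 434994/(-66 + 133792 + 1311/11) + 250135*(-1/452941) = 434994/(1472297/11) - 13165/23839 = 434994*(11/1472297) - 13165/23839 = 4784934/1472297 - 13165/23839 = 94685251621/35098088183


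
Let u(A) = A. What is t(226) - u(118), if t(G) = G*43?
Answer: 9600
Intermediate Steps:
t(G) = 43*G
t(226) - u(118) = 43*226 - 1*118 = 9718 - 118 = 9600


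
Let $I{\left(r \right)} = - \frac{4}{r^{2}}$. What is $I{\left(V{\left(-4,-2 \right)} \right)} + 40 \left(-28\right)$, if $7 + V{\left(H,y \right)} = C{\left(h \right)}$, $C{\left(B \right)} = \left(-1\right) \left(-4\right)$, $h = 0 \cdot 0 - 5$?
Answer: $- \frac{10084}{9} \approx -1120.4$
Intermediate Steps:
$h = -5$ ($h = 0 - 5 = -5$)
$C{\left(B \right)} = 4$
$V{\left(H,y \right)} = -3$ ($V{\left(H,y \right)} = -7 + 4 = -3$)
$I{\left(r \right)} = - \frac{4}{r^{2}}$
$I{\left(V{\left(-4,-2 \right)} \right)} + 40 \left(-28\right) = - \frac{4}{9} + 40 \left(-28\right) = \left(-4\right) \frac{1}{9} - 1120 = - \frac{4}{9} - 1120 = - \frac{10084}{9}$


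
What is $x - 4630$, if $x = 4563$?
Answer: $-67$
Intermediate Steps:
$x - 4630 = 4563 - 4630 = -67$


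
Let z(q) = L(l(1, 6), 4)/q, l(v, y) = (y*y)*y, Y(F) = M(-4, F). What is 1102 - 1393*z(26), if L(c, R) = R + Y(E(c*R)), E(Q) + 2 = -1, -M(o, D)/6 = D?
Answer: -997/13 ≈ -76.692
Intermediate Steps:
M(o, D) = -6*D
E(Q) = -3 (E(Q) = -2 - 1 = -3)
Y(F) = -6*F
l(v, y) = y**3 (l(v, y) = y**2*y = y**3)
L(c, R) = 18 + R (L(c, R) = R - 6*(-3) = R + 18 = 18 + R)
z(q) = 22/q (z(q) = (18 + 4)/q = 22/q)
1102 - 1393*z(26) = 1102 - 30646/26 = 1102 - 1393*11/13 = 1102 - 15323/13 = -997/13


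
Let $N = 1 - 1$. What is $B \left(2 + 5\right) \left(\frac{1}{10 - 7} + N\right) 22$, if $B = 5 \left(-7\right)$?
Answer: $- \frac{5390}{3} \approx -1796.7$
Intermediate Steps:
$B = -35$
$N = 0$
$B \left(2 + 5\right) \left(\frac{1}{10 - 7} + N\right) 22 = - 35 \left(2 + 5\right) \left(\frac{1}{10 - 7} + 0\right) 22 = - 35 \cdot 7 \left(\frac{1}{3} + 0\right) 22 = - 35 \cdot 7 \cdot \frac{1}{3} \cdot 22 = \left(-35\right) \frac{7}{3} \cdot 22 = \left(- \frac{245}{3}\right) 22 = - \frac{5390}{3}$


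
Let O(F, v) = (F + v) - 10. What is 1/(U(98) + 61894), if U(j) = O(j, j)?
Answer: 1/62080 ≈ 1.6108e-5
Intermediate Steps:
O(F, v) = -10 + F + v
U(j) = -10 + 2*j (U(j) = -10 + j + j = -10 + 2*j)
1/(U(98) + 61894) = 1/((-10 + 2*98) + 61894) = 1/((-10 + 196) + 61894) = 1/(186 + 61894) = 1/62080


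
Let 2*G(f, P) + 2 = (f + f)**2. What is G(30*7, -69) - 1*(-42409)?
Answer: 130608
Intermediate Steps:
G(f, P) = -1 + 2*f**2 (G(f, P) = -1 + (f + f)**2/2 = -1 + (2*f)**2/2 = -1 + (4*f**2)/2 = -1 + 2*f**2)
G(30*7, -69) - 1*(-42409) = (-1 + 2*(30*7)**2) - 1*(-42409) = (-1 + 2*210**2) + 42409 = (-1 + 2*44100) + 42409 = (-1 + 88200) + 42409 = 88199 + 42409 = 130608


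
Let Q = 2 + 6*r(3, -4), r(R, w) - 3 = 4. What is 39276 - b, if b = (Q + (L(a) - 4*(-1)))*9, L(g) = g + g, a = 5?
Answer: 38754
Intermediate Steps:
r(R, w) = 7 (r(R, w) = 3 + 4 = 7)
L(g) = 2*g
Q = 44 (Q = 2 + 6*7 = 2 + 42 = 44)
b = 522 (b = (44 + (2*5 - 4*(-1)))*9 = (44 + (10 + 4))*9 = (44 + 14)*9 = 58*9 = 522)
39276 - b = 39276 - 1*522 = 39276 - 522 = 38754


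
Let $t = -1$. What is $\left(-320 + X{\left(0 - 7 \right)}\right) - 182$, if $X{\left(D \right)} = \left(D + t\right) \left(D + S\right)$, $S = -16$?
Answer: $-318$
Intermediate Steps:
$X{\left(D \right)} = \left(-1 + D\right) \left(-16 + D\right)$ ($X{\left(D \right)} = \left(D - 1\right) \left(D - 16\right) = \left(-1 + D\right) \left(-16 + D\right)$)
$\left(-320 + X{\left(0 - 7 \right)}\right) - 182 = \left(-320 + \left(16 + \left(0 - 7\right)^{2} - 17 \left(0 - 7\right)\right)\right) - 182 = \left(-320 + \left(16 + \left(-7\right)^{2} - -119\right)\right) - 182 = \left(-320 + \left(16 + 49 + 119\right)\right) - 182 = \left(-320 + 184\right) - 182 = -136 - 182 = -318$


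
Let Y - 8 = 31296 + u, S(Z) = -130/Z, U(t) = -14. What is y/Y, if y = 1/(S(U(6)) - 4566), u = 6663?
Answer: -7/1211033399 ≈ -5.7802e-9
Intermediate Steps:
Y = 37967 (Y = 8 + (31296 + 6663) = 8 + 37959 = 37967)
y = -7/31897 (y = 1/(-130/(-14) - 4566) = 1/(-130*(-1/14) - 4566) = 1/(65/7 - 4566) = 1/(-31897/7) = -7/31897 ≈ -0.00021946)
y/Y = -7/31897/37967 = -7/31897*1/37967 = -7/1211033399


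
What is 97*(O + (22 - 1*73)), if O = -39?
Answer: -8730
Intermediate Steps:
97*(O + (22 - 1*73)) = 97*(-39 + (22 - 1*73)) = 97*(-39 + (22 - 73)) = 97*(-39 - 51) = 97*(-90) = -8730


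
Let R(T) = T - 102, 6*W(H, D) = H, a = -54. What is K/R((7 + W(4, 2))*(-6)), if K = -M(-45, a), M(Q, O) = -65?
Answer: -65/148 ≈ -0.43919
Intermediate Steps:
W(H, D) = H/6
R(T) = -102 + T
K = 65 (K = -1*(-65) = 65)
K/R((7 + W(4, 2))*(-6)) = 65/(-102 + (7 + (1/6)*4)*(-6)) = 65/(-102 + (7 + 2/3)*(-6)) = 65/(-102 + (23/3)*(-6)) = 65/(-102 - 46) = 65/(-148) = 65*(-1/148) = -65/148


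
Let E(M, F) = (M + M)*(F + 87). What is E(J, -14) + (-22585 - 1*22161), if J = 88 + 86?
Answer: -19342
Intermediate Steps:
J = 174
E(M, F) = 2*M*(87 + F) (E(M, F) = (2*M)*(87 + F) = 2*M*(87 + F))
E(J, -14) + (-22585 - 1*22161) = 2*174*(87 - 14) + (-22585 - 1*22161) = 2*174*73 + (-22585 - 22161) = 25404 - 44746 = -19342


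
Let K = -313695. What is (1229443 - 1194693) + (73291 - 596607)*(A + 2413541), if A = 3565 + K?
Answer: -1100748596126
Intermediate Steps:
A = -310130 (A = 3565 - 313695 = -310130)
(1229443 - 1194693) + (73291 - 596607)*(A + 2413541) = (1229443 - 1194693) + (73291 - 596607)*(-310130 + 2413541) = 34750 - 523316*2103411 = 34750 - 1100748630876 = -1100748596126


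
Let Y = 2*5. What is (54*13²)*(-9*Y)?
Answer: -821340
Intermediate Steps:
Y = 10
(54*13²)*(-9*Y) = (54*13²)*(-9*10) = (54*169)*(-90) = 9126*(-90) = -821340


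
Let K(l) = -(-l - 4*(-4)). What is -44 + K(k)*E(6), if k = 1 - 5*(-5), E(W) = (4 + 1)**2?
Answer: 206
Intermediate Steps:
E(W) = 25 (E(W) = 5**2 = 25)
k = 26 (k = 1 + 25 = 26)
K(l) = -16 + l (K(l) = -(-l + 16) = -(16 - l) = -16 + l)
-44 + K(k)*E(6) = -44 + (-16 + 26)*25 = -44 + 10*25 = -44 + 250 = 206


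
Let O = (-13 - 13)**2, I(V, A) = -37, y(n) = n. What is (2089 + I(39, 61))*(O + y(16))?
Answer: 1419984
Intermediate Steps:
O = 676 (O = (-26)**2 = 676)
(2089 + I(39, 61))*(O + y(16)) = (2089 - 37)*(676 + 16) = 2052*692 = 1419984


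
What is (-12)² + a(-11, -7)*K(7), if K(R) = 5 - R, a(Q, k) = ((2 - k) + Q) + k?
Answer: 162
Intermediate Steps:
a(Q, k) = 2 + Q (a(Q, k) = (2 + Q - k) + k = 2 + Q)
(-12)² + a(-11, -7)*K(7) = (-12)² + (2 - 11)*(5 - 1*7) = 144 - 9*(5 - 7) = 144 - 9*(-2) = 144 + 18 = 162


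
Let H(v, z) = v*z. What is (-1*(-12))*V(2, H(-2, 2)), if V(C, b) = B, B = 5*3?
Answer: 180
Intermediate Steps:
B = 15
V(C, b) = 15
(-1*(-12))*V(2, H(-2, 2)) = -1*(-12)*15 = 12*15 = 180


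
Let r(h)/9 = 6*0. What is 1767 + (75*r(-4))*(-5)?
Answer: 1767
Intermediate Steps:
r(h) = 0 (r(h) = 9*(6*0) = 9*0 = 0)
1767 + (75*r(-4))*(-5) = 1767 + (75*0)*(-5) = 1767 + 0*(-5) = 1767 + 0 = 1767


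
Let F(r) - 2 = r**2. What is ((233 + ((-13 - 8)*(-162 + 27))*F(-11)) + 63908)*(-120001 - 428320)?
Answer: -226372131566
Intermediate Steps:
F(r) = 2 + r**2
((233 + ((-13 - 8)*(-162 + 27))*F(-11)) + 63908)*(-120001 - 428320) = ((233 + ((-13 - 8)*(-162 + 27))*(2 + (-11)**2)) + 63908)*(-120001 - 428320) = ((233 + (-21*(-135))*(2 + 121)) + 63908)*(-548321) = ((233 + 2835*123) + 63908)*(-548321) = ((233 + 348705) + 63908)*(-548321) = (348938 + 63908)*(-548321) = 412846*(-548321) = -226372131566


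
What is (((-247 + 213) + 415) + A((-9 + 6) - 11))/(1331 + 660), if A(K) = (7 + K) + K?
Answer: 360/1991 ≈ 0.18081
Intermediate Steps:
A(K) = 7 + 2*K
(((-247 + 213) + 415) + A((-9 + 6) - 11))/(1331 + 660) = (((-247 + 213) + 415) + (7 + 2*((-9 + 6) - 11)))/(1331 + 660) = ((-34 + 415) + (7 + 2*(-3 - 11)))/1991 = (381 + (7 + 2*(-14)))/1991 = (381 + (7 - 28))/1991 = (381 - 21)/1991 = (1/1991)*360 = 360/1991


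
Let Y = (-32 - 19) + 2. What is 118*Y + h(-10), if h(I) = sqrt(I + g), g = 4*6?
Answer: -5782 + sqrt(14) ≈ -5778.3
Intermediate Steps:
g = 24
Y = -49 (Y = -51 + 2 = -49)
h(I) = sqrt(24 + I) (h(I) = sqrt(I + 24) = sqrt(24 + I))
118*Y + h(-10) = 118*(-49) + sqrt(24 - 10) = -5782 + sqrt(14)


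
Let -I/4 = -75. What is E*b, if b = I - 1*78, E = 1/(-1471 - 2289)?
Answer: -111/1880 ≈ -0.059043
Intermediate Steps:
I = 300 (I = -4*(-75) = 300)
E = -1/3760 (E = 1/(-3760) = -1/3760 ≈ -0.00026596)
b = 222 (b = 300 - 1*78 = 300 - 78 = 222)
E*b = -1/3760*222 = -111/1880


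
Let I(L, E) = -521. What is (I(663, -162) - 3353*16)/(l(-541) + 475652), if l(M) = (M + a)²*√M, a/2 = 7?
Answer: -25765593188/41955412840685 + 15044302201*I*√541/41955412840685 ≈ -0.00061412 + 0.0083403*I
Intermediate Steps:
a = 14 (a = 2*7 = 14)
l(M) = √M*(14 + M)² (l(M) = (M + 14)²*√M = (14 + M)²*√M = √M*(14 + M)²)
(I(663, -162) - 3353*16)/(l(-541) + 475652) = (-521 - 3353*16)/(√(-541)*(14 - 541)² + 475652) = (-521 - 53648)/((I*√541)*(-527)² + 475652) = -54169/((I*√541)*277729 + 475652) = -54169/(277729*I*√541 + 475652) = -54169/(475652 + 277729*I*√541)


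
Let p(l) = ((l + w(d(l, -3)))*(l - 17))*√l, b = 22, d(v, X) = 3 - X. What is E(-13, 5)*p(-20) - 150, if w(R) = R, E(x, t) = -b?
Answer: -150 - 22792*I*√5 ≈ -150.0 - 50964.0*I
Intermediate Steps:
E(x, t) = -22 (E(x, t) = -1*22 = -22)
p(l) = √l*(-17 + l)*(6 + l) (p(l) = ((l + (3 - 1*(-3)))*(l - 17))*√l = ((l + (3 + 3))*(-17 + l))*√l = ((l + 6)*(-17 + l))*√l = ((6 + l)*(-17 + l))*√l = ((-17 + l)*(6 + l))*√l = √l*(-17 + l)*(6 + l))
E(-13, 5)*p(-20) - 150 = -22*√(-20)*(-102 + (-20)² - 11*(-20)) - 150 = -22*2*I*√5*(-102 + 400 + 220) - 150 = -22*2*I*√5*518 - 150 = -22792*I*√5 - 150 = -150 - 22792*I*√5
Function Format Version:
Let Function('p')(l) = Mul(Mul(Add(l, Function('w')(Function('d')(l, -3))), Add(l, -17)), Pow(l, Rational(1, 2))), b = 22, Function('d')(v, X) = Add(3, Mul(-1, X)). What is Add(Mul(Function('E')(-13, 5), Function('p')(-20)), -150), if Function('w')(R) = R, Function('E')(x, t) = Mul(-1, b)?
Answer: Add(-150, Mul(-22792, I, Pow(5, Rational(1, 2)))) ≈ Add(-150.00, Mul(-50964., I))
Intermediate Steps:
Function('E')(x, t) = -22 (Function('E')(x, t) = Mul(-1, 22) = -22)
Function('p')(l) = Mul(Pow(l, Rational(1, 2)), Add(-17, l), Add(6, l)) (Function('p')(l) = Mul(Mul(Add(l, Add(3, Mul(-1, -3))), Add(l, -17)), Pow(l, Rational(1, 2))) = Mul(Mul(Add(l, Add(3, 3)), Add(-17, l)), Pow(l, Rational(1, 2))) = Mul(Mul(Add(l, 6), Add(-17, l)), Pow(l, Rational(1, 2))) = Mul(Mul(Add(6, l), Add(-17, l)), Pow(l, Rational(1, 2))) = Mul(Mul(Add(-17, l), Add(6, l)), Pow(l, Rational(1, 2))) = Mul(Pow(l, Rational(1, 2)), Add(-17, l), Add(6, l)))
Add(Mul(Function('E')(-13, 5), Function('p')(-20)), -150) = Add(Mul(-22, Mul(Pow(-20, Rational(1, 2)), Add(-102, Pow(-20, 2), Mul(-11, -20)))), -150) = Add(Mul(-22, Mul(Mul(2, I, Pow(5, Rational(1, 2))), Add(-102, 400, 220))), -150) = Add(Mul(-22, Mul(Mul(2, I, Pow(5, Rational(1, 2))), 518)), -150) = Add(Mul(-22, Mul(1036, I, Pow(5, Rational(1, 2)))), -150) = Add(Mul(-22792, I, Pow(5, Rational(1, 2))), -150) = Add(-150, Mul(-22792, I, Pow(5, Rational(1, 2))))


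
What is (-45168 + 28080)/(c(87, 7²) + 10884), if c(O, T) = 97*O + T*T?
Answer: -4272/5431 ≈ -0.78660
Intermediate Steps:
c(O, T) = T² + 97*O (c(O, T) = 97*O + T² = T² + 97*O)
(-45168 + 28080)/(c(87, 7²) + 10884) = (-45168 + 28080)/(((7²)² + 97*87) + 10884) = -17088/((49² + 8439) + 10884) = -17088/((2401 + 8439) + 10884) = -17088/(10840 + 10884) = -17088/21724 = -17088*1/21724 = -4272/5431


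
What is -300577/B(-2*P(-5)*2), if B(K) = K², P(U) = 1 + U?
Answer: -300577/256 ≈ -1174.1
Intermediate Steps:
-300577/B(-2*P(-5)*2) = -300577*1/(16*(1 - 5)²) = -300577/((-2*(-4)*2)²) = -300577/((8*2)²) = -300577/(16²) = -300577/256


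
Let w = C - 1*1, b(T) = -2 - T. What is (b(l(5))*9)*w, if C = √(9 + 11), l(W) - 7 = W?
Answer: 126 - 252*√5 ≈ -437.49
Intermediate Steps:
l(W) = 7 + W
C = 2*√5 (C = √20 = 2*√5 ≈ 4.4721)
w = -1 + 2*√5 (w = 2*√5 - 1*1 = 2*√5 - 1 = -1 + 2*√5 ≈ 3.4721)
(b(l(5))*9)*w = ((-2 - (7 + 5))*9)*(-1 + 2*√5) = ((-2 - 1*12)*9)*(-1 + 2*√5) = ((-2 - 12)*9)*(-1 + 2*√5) = (-14*9)*(-1 + 2*√5) = -126*(-1 + 2*√5) = 126 - 252*√5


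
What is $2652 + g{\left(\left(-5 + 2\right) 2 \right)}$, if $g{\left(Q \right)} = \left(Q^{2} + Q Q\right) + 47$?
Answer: $2771$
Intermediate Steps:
$g{\left(Q \right)} = 47 + 2 Q^{2}$ ($g{\left(Q \right)} = \left(Q^{2} + Q^{2}\right) + 47 = 2 Q^{2} + 47 = 47 + 2 Q^{2}$)
$2652 + g{\left(\left(-5 + 2\right) 2 \right)} = 2652 + \left(47 + 2 \left(\left(-5 + 2\right) 2\right)^{2}\right) = 2652 + \left(47 + 2 \left(\left(-3\right) 2\right)^{2}\right) = 2652 + \left(47 + 2 \left(-6\right)^{2}\right) = 2652 + \left(47 + 2 \cdot 36\right) = 2652 + \left(47 + 72\right) = 2652 + 119 = 2771$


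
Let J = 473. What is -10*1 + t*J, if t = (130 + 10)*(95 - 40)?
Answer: 3642090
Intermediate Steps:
t = 7700 (t = 140*55 = 7700)
-10*1 + t*J = -10*1 + 7700*473 = -10 + 3642100 = 3642090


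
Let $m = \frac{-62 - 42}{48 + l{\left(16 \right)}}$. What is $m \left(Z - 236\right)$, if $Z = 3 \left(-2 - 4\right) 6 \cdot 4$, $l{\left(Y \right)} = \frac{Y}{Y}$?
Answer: $\frac{69472}{49} \approx 1417.8$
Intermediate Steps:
$l{\left(Y \right)} = 1$
$Z = -432$ ($Z = 3 \left(-6\right) 6 \cdot 4 = \left(-18\right) 6 \cdot 4 = \left(-108\right) 4 = -432$)
$m = - \frac{104}{49}$ ($m = \frac{-62 - 42}{48 + 1} = - \frac{104}{49} \approx -2.1224$)
$m \left(Z - 236\right) = - \frac{104 \left(-432 - 236\right)}{49} = \left(- \frac{104}{49}\right) \left(-668\right) = \frac{69472}{49}$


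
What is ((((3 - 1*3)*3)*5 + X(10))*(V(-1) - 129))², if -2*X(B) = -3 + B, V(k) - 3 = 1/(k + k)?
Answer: 3136441/16 ≈ 1.9603e+5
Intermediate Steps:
V(k) = 3 + 1/(2*k) (V(k) = 3 + 1/(k + k) = 3 + 1/(2*k))
X(B) = 3/2 - B/2 (X(B) = -(-3 + B)/2 = 3/2 - B/2)
((((3 - 1*3)*3)*5 + X(10))*(V(-1) - 129))² = ((((3 - 1*3)*3)*5 + (3/2 - ½*10))*((3 + (½)/(-1)) - 129))² = ((((3 - 3)*3)*5 + (3/2 - 5))*((3 + (½)*(-1)) - 129))² = (((0*3)*5 - 7/2)*((3 - ½) - 129))² = ((0*5 - 7/2)*(5/2 - 129))² = ((0 - 7/2)*(-253/2))² = (-7/2*(-253/2))² = (1771/4)² = 3136441/16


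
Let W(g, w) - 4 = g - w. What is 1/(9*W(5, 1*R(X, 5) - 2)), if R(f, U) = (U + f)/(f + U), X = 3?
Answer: 1/90 ≈ 0.011111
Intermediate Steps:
R(f, U) = 1 (R(f, U) = (U + f)/(U + f) = 1)
W(g, w) = 4 + g - w (W(g, w) = 4 + (g - w) = 4 + g - w)
1/(9*W(5, 1*R(X, 5) - 2)) = 1/(9*(4 + 5 - (1*1 - 2))) = 1/(9*(4 + 5 - (1 - 2))) = 1/(9*(4 + 5 - 1*(-1))) = 1/(9*(4 + 5 + 1)) = 1/(9*10) = 1/90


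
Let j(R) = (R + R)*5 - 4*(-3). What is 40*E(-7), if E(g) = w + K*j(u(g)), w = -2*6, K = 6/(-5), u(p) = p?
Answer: 2304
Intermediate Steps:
K = -6/5 (K = 6*(-⅕) = -6/5 ≈ -1.2000)
w = -12
j(R) = 12 + 10*R (j(R) = (2*R)*5 + 12 = 10*R + 12 = 12 + 10*R)
E(g) = -132/5 - 12*g (E(g) = -12 - 6*(12 + 10*g)/5 = -12 + (-72/5 - 12*g) = -132/5 - 12*g)
40*E(-7) = 40*(-132/5 - 12*(-7)) = 40*(-132/5 + 84) = 40*(288/5) = 2304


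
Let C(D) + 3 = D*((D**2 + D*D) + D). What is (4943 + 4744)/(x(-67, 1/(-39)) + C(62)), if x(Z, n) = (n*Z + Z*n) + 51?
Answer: 377793/18741506 ≈ 0.020158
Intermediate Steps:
x(Z, n) = 51 + 2*Z*n (x(Z, n) = (Z*n + Z*n) + 51 = 2*Z*n + 51 = 51 + 2*Z*n)
C(D) = -3 + D*(D + 2*D**2) (C(D) = -3 + D*((D**2 + D*D) + D) = -3 + D*((D**2 + D**2) + D) = -3 + D*(2*D**2 + D) = -3 + D*(D + 2*D**2))
(4943 + 4744)/(x(-67, 1/(-39)) + C(62)) = (4943 + 4744)/((51 + 2*(-67)/(-39)) + (-3 + 62**2 + 2*62**3)) = 9687/((51 + 2*(-67)*(-1/39)) + (-3 + 3844 + 2*238328)) = 9687/((51 + 134/39) + (-3 + 3844 + 476656)) = 9687/(2123/39 + 480497) = 9687/(18741506/39) = 9687*(39/18741506) = 377793/18741506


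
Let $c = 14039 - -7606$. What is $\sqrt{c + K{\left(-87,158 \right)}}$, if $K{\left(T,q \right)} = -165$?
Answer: $2 \sqrt{5370} \approx 146.56$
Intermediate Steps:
$c = 21645$ ($c = 14039 + 7606 = 21645$)
$\sqrt{c + K{\left(-87,158 \right)}} = \sqrt{21645 - 165} = \sqrt{21480} = 2 \sqrt{5370}$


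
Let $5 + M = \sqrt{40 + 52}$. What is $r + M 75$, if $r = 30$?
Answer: $-345 + 150 \sqrt{23} \approx 374.37$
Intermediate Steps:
$M = -5 + 2 \sqrt{23}$ ($M = -5 + \sqrt{40 + 52} = -5 + \sqrt{92} = -5 + 2 \sqrt{23} \approx 4.5917$)
$r + M 75 = 30 + \left(-5 + 2 \sqrt{23}\right) 75 = 30 - \left(375 - 150 \sqrt{23}\right) = -345 + 150 \sqrt{23}$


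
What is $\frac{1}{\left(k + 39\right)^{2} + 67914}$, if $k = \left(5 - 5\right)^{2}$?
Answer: $\frac{1}{69435} \approx 1.4402 \cdot 10^{-5}$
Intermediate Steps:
$k = 0$ ($k = \left(5 - 5\right)^{2} = 0^{2} = 0$)
$\frac{1}{\left(k + 39\right)^{2} + 67914} = \frac{1}{\left(0 + 39\right)^{2} + 67914} = \frac{1}{39^{2} + 67914} = \frac{1}{1521 + 67914} = \frac{1}{69435}$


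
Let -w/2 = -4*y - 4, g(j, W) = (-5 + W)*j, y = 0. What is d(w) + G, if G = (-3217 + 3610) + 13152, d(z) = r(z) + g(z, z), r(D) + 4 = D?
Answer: 13573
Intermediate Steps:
r(D) = -4 + D
g(j, W) = j*(-5 + W)
w = 8 (w = -2*(-4*0 - 4) = -2*(0 - 4) = -2*(-4) = 8)
d(z) = -4 + z + z*(-5 + z) (d(z) = (-4 + z) + z*(-5 + z) = -4 + z + z*(-5 + z))
G = 13545 (G = 393 + 13152 = 13545)
d(w) + G = (-4 + 8 + 8*(-5 + 8)) + 13545 = (-4 + 8 + 8*3) + 13545 = (-4 + 8 + 24) + 13545 = 28 + 13545 = 13573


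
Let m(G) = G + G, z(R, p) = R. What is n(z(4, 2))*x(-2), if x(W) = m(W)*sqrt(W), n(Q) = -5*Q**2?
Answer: 320*I*sqrt(2) ≈ 452.55*I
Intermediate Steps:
m(G) = 2*G
x(W) = 2*W**(3/2) (x(W) = (2*W)*sqrt(W) = 2*W**(3/2))
n(z(4, 2))*x(-2) = (-5*4**2)*(2*(-2)**(3/2)) = (-5*16)*(2*(-2*I*sqrt(2))) = -(-320)*I*sqrt(2) = 320*I*sqrt(2)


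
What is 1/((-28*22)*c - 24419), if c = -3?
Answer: -1/22571 ≈ -4.4305e-5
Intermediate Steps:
1/((-28*22)*c - 24419) = 1/(-28*22*(-3) - 24419) = 1/(-616*(-3) - 24419) = 1/(1848 - 24419) = 1/(-22571) = -1/22571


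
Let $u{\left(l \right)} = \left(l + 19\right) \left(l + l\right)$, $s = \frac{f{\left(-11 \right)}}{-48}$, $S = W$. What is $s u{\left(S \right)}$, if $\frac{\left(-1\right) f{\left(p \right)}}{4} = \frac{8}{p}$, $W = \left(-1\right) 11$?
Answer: $\frac{32}{3} \approx 10.667$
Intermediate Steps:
$W = -11$
$S = -11$
$f{\left(p \right)} = - \frac{32}{p}$ ($f{\left(p \right)} = - 4 \frac{8}{p} = - \frac{32}{p}$)
$s = - \frac{2}{33}$ ($s = \frac{\left(-32\right) \frac{1}{-11}}{-48} = \left(-32\right) \left(- \frac{1}{11}\right) \left(- \frac{1}{48}\right) = \frac{32}{11} \left(- \frac{1}{48}\right) = - \frac{2}{33} \approx -0.060606$)
$u{\left(l \right)} = 2 l \left(19 + l\right)$ ($u{\left(l \right)} = \left(19 + l\right) 2 l = 2 l \left(19 + l\right)$)
$s u{\left(S \right)} = - \frac{2 \cdot 2 \left(-11\right) \left(19 - 11\right)}{33} = - \frac{2 \cdot 2 \left(-11\right) 8}{33} = \left(- \frac{2}{33}\right) \left(-176\right) = \frac{32}{3}$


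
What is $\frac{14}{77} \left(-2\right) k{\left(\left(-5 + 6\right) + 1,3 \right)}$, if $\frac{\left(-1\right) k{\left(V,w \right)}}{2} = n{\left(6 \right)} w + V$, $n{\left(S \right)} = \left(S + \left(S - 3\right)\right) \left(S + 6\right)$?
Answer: $\frac{2608}{11} \approx 237.09$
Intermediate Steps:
$n{\left(S \right)} = \left(-3 + 2 S\right) \left(6 + S\right)$ ($n{\left(S \right)} = \left(S + \left(S - 3\right)\right) \left(6 + S\right) = \left(S + \left(-3 + S\right)\right) \left(6 + S\right) = \left(-3 + 2 S\right) \left(6 + S\right)$)
$k{\left(V,w \right)} = - 216 w - 2 V$ ($k{\left(V,w \right)} = - 2 \left(\left(-18 + 2 \cdot 6^{2} + 9 \cdot 6\right) w + V\right) = - 2 \left(\left(-18 + 2 \cdot 36 + 54\right) w + V\right) = - 2 \left(\left(-18 + 72 + 54\right) w + V\right) = - 2 \left(108 w + V\right) = - 2 \left(V + 108 w\right) = - 216 w - 2 V$)
$\frac{14}{77} \left(-2\right) k{\left(\left(-5 + 6\right) + 1,3 \right)} = \frac{14}{77} \left(-2\right) \left(\left(-216\right) 3 - 2 \left(\left(-5 + 6\right) + 1\right)\right) = 14 \cdot \frac{1}{77} \left(-2\right) \left(-648 - 2 \left(1 + 1\right)\right) = \frac{2}{11} \left(-2\right) \left(-648 - 4\right) = - \frac{4 \left(-648 - 4\right)}{11} = \left(- \frac{4}{11}\right) \left(-652\right) = \frac{2608}{11}$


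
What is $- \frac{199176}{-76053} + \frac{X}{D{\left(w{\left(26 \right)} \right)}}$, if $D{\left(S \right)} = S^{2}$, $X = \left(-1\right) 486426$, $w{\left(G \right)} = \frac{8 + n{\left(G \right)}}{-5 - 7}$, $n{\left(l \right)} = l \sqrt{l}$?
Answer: $- \frac{489114559586308}{121474919071} + \frac{455294736 \sqrt{26}}{4791721} \approx -3542.0$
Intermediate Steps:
$n{\left(l \right)} = l^{\frac{3}{2}}$
$w{\left(G \right)} = - \frac{2}{3} - \frac{G^{\frac{3}{2}}}{12}$ ($w{\left(G \right)} = \frac{8 + G^{\frac{3}{2}}}{-5 - 7} = \frac{8 + G^{\frac{3}{2}}}{-12} = \left(8 + G^{\frac{3}{2}}\right) \left(- \frac{1}{12}\right) = - \frac{2}{3} - \frac{G^{\frac{3}{2}}}{12}$)
$X = -486426$
$- \frac{199176}{-76053} + \frac{X}{D{\left(w{\left(26 \right)} \right)}} = - \frac{199176}{-76053} - \frac{486426}{\left(- \frac{2}{3} - \frac{26^{\frac{3}{2}}}{12}\right)^{2}} = \left(-199176\right) \left(- \frac{1}{76053}\right) - \frac{486426}{\left(- \frac{2}{3} - \frac{26 \sqrt{26}}{12}\right)^{2}} = \frac{66392}{25351} - \frac{486426}{\left(- \frac{2}{3} - \frac{13 \sqrt{26}}{6}\right)^{2}}$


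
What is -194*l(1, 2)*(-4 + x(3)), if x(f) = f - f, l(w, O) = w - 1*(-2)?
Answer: 2328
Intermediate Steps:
l(w, O) = 2 + w (l(w, O) = w + 2 = 2 + w)
x(f) = 0
-194*l(1, 2)*(-4 + x(3)) = -194*(2 + 1)*(-4 + 0) = -582*(-4) = -194*(-12) = 2328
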